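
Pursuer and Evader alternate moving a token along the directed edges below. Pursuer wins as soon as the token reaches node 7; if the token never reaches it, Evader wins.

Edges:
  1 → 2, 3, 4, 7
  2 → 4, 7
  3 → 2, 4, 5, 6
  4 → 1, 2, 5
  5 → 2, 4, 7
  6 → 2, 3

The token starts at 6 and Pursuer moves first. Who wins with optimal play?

Evader

Track states (vertex, player-to-move).
A0 = {(7,Pursuer), (7,Evader)}
A1: add {(1,Pursuer), (2,Pursuer), (5,Pursuer)}.
A2: add {(4,Evader)}.
A3: add {(3,Pursuer)}.
A4: add {(6,Evader)}.
A5 = A4; e.g. (1,Evader) stays out. (6,Pursuer) never enters ⇒ Evader avoids the target.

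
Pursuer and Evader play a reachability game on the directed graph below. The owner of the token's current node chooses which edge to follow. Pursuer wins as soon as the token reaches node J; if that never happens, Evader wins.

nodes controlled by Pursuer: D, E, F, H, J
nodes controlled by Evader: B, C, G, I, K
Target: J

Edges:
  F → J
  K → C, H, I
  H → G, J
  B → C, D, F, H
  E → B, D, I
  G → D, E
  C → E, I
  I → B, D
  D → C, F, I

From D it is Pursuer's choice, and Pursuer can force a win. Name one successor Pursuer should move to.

A0 = {J}
A1: add {F, H} — F (Pursuer) has F→J; H (Pursuer) has H→J.
A2: add {D} — D (Pursuer) has D→F.
A3: add {E} — E (Pursuer) has E→D.
A4: add {G} — G (Evader): all of {D, E} already in.
A5 = A4; e.g. B (Evader) can still go to C. Fixed point.
From D, successor F is in the attractor (rank 1); the other successors C, I are not.

F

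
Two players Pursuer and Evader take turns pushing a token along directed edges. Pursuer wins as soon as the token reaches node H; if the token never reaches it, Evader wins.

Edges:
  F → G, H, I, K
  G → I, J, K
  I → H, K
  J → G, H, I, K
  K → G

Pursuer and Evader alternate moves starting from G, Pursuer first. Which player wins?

Evader

Track states (vertex, player-to-move).
A0 = {(H,Pursuer), (H,Evader)}
A1: add {(F,Pursuer), (I,Pursuer), (J,Pursuer)}.
A2 = A1; e.g. (F,Evader) stays out. (G,Pursuer) never enters ⇒ Evader avoids the target.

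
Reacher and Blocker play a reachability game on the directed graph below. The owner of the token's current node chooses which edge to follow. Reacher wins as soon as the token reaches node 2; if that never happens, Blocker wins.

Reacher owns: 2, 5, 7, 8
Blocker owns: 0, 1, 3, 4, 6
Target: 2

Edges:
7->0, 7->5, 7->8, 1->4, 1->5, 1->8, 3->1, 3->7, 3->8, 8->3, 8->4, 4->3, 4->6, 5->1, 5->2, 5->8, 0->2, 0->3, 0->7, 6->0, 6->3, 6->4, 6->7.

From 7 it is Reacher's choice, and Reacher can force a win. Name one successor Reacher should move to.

5

A0 = {2}
A1: add {5} — 5 (Reacher) has 5→2.
A2: add {7} — 7 (Reacher) has 7→5.
A3 = A2; e.g. 0 (Blocker) can still go to 3. Fixed point.
From 7, successor 5 is in the attractor (rank 1); the other successors 0, 8 are not.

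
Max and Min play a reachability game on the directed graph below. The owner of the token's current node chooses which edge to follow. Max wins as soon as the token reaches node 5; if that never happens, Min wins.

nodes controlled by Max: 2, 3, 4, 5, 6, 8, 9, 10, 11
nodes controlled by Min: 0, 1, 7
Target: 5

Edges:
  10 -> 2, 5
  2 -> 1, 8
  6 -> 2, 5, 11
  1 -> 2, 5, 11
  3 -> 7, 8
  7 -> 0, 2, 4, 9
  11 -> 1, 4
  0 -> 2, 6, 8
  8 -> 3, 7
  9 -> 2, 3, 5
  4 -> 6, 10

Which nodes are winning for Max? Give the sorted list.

4, 5, 6, 9, 10, 11

A0 = {5}
A1: add {6, 9, 10} — 6 (Max) has 6→5; 9 (Max) has 9→5; 10 (Max) has 10→5.
A2: add {4} — 4 (Max) has 4→6.
A3: add {11} — 11 (Max) has 11→4.
A4 = A3; e.g. 0 (Min) can still go to 2. Fixed point.
Max's winning region = {4, 5, 6, 9, 10, 11}.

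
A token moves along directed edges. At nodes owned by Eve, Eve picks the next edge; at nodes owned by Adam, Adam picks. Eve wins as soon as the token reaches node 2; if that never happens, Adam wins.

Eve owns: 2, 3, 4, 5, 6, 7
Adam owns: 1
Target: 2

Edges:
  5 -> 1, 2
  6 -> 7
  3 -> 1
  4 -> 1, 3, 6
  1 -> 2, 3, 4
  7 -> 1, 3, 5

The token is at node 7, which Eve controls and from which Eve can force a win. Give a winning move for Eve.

5

A0 = {2}
A1: add {5} — 5 (Eve) has 5→2.
A2: add {7} — 7 (Eve) has 7→5.
A3: add {6} — 6 (Eve) has 6→7.
A4: add {4} — 4 (Eve) has 4→6.
A5 = A4; e.g. 1 (Adam) can still go to 3. Fixed point.
From 7, successor 5 is in the attractor (rank 1); the other successors 1, 3 are not.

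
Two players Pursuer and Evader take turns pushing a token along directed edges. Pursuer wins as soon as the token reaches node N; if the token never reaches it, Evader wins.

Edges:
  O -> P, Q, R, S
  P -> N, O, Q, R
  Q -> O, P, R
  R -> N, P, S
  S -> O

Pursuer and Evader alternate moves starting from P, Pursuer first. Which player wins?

Pursuer

Track states (vertex, player-to-move).
A0 = {(N,Pursuer), (N,Evader)}
A1: add {(P,Pursuer), (R,Pursuer)}.
(P,Pursuer) ∈ A1 ⇒ Pursuer forces the target.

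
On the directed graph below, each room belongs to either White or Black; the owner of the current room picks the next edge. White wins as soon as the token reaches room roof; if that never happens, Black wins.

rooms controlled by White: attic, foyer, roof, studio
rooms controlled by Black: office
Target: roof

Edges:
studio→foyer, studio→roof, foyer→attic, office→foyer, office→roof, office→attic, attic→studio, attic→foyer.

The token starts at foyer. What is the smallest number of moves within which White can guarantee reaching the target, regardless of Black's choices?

A0 = {roof}
A1: add {studio} — studio (White) has studio→roof.
A2: add {attic} — attic (White) has attic→studio.
A3: add {foyer} — foyer (White) has foyer→attic.
foyer enters the attractor at level 3, so White can force the target in 3 moves from there.

3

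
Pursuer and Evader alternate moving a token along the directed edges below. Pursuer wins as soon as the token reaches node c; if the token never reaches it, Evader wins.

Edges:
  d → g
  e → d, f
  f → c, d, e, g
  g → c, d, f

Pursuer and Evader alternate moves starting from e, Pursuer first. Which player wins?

Track states (vertex, player-to-move).
A0 = {(c,Pursuer), (c,Evader)}
A1: add {(f,Pursuer), (g,Pursuer)}.
A2: add {(d,Evader)}.
A3: add {(e,Pursuer)}.
(e,Pursuer) ∈ A3 ⇒ Pursuer forces the target.

Pursuer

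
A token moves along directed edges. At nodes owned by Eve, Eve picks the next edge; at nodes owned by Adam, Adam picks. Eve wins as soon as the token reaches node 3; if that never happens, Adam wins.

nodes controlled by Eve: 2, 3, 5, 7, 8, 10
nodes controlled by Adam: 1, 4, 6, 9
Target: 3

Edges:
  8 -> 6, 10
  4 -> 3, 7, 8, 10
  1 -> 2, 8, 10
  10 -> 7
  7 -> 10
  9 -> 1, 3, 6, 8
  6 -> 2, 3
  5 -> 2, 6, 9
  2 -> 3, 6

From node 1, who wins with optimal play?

A0 = {3}
A1: add {2} — 2 (Eve) has 2→3.
A2: add {5, 6} — 5 (Eve) has 5→2; 6 (Adam): all of {2, 3} already in.
A3: add {8} — 8 (Eve) has 8→6.
A4 = A3; e.g. 1 (Adam) can still go to 10. Fixed point.
1 never enters the attractor, so Adam can avoid the target forever.

Adam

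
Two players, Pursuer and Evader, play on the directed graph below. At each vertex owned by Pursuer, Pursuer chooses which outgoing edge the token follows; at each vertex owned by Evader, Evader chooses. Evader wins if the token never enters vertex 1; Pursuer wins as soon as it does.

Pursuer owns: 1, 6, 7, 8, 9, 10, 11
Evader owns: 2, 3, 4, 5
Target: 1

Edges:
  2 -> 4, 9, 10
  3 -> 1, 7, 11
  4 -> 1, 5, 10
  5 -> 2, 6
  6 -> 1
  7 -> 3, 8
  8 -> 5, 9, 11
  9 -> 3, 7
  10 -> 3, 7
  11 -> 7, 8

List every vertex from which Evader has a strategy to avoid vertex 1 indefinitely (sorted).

2, 3, 4, 5, 7, 8, 9, 10, 11

A0 = {1}
A1: add {6} — 6 (Pursuer) has 6→1.
A2 = A1; e.g. 2 (Evader) can still go to 4. Fixed point.
Pursuer's attractor = {1, 6}; Evader avoids the target exactly from the complement.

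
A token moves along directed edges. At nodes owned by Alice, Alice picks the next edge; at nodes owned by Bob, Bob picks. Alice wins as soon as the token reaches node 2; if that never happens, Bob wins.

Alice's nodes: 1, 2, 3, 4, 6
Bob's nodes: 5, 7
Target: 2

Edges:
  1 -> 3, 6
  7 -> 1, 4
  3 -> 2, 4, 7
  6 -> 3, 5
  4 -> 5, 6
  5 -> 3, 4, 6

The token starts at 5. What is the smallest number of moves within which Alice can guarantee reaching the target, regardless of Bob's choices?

A0 = {2}
A1: add {3} — 3 (Alice) has 3→2.
A2: add {1, 6} — 1 (Alice) has 1→3; 6 (Alice) has 6→3.
A3: add {4} — 4 (Alice) has 4→6.
A4: add {5, 7} — 5 (Bob): all of {3, 4, 6} already in; 7 (Bob): all of {1, 4} already in.
A4 = all vertices. Fixed point.
5 enters the attractor at level 4, so Alice can force the target in 4 moves from there.

4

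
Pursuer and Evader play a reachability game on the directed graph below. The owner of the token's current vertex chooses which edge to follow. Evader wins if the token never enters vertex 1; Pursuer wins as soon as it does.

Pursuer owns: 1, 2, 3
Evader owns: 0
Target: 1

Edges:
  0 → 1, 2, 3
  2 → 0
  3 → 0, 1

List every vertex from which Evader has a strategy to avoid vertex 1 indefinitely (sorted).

A0 = {1}
A1: add {3} — 3 (Pursuer) has 3→1.
A2 = A1; e.g. 0 (Evader) can still go to 2. Fixed point.
Pursuer's attractor = {1, 3}; Evader avoids the target exactly from the complement.

0, 2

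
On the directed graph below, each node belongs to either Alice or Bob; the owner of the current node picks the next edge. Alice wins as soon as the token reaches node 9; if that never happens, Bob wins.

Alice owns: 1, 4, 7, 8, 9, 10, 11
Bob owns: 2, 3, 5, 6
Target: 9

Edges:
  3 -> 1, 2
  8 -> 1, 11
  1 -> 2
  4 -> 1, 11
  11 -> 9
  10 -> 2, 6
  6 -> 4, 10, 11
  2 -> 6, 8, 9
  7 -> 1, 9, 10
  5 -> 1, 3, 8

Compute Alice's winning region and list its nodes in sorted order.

4, 7, 8, 9, 11

A0 = {9}
A1: add {7, 11} — 7 (Alice) has 7→9; 11 (Alice) has 11→9.
A2: add {4, 8} — 4 (Alice) has 4→11; 8 (Alice) has 8→11.
A3 = A2; e.g. 1 (Alice) has no edge into A2. Fixed point.
Alice's winning region = {4, 7, 8, 9, 11}.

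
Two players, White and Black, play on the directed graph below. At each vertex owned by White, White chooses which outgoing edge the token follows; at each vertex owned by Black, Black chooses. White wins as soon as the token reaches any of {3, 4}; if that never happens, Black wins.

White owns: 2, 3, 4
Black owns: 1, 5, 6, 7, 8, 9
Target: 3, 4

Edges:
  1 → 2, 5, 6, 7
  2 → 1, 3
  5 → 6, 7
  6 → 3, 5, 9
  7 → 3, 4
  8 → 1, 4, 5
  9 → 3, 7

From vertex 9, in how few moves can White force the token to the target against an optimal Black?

A0 = {3, 4}
A1: add {2, 7} — 2 (White) has 2→3; 7 (Black): all of {3, 4} already in.
A2: add {9} — 9 (Black): all of {3, 7} already in.
A3 = A2; e.g. 1 (Black) can still go to 5. Fixed point.
9 enters the attractor at level 2, so White can force the target in 2 moves from there.

2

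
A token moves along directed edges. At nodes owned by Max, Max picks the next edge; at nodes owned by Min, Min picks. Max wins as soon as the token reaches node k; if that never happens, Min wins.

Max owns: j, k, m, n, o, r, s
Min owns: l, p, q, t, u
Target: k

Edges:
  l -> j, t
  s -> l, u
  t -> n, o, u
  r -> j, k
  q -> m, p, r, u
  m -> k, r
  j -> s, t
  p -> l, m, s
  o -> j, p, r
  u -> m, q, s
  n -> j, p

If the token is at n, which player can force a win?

Min

A0 = {k}
A1: add {m, r} — m (Max) has m→k; r (Max) has r→k.
A2: add {o} — o (Max) has o→r.
A3 = A2; e.g. j (Max) has no edge into A2. Fixed point.
n never enters the attractor, so Min can avoid the target forever.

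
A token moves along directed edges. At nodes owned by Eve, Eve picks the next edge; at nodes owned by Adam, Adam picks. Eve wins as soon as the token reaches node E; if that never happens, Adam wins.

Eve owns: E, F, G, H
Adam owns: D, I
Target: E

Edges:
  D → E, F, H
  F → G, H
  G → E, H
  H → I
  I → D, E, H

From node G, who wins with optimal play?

Eve

A0 = {E}
A1: add {G} — G (Eve) has G→E.
G ∈ A1, so Eve can force the target.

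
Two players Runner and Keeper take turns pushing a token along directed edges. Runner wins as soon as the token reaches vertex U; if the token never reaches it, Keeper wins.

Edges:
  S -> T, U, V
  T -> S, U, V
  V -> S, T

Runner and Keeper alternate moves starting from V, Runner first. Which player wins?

Track states (vertex, player-to-move).
A0 = {(U,Runner), (U,Keeper)}
A1: add {(S,Runner), (T,Runner)}.
A2: add {(V,Keeper)}.
A3 = A2; e.g. (S,Keeper) stays out. (V,Runner) never enters ⇒ Keeper avoids the target.

Keeper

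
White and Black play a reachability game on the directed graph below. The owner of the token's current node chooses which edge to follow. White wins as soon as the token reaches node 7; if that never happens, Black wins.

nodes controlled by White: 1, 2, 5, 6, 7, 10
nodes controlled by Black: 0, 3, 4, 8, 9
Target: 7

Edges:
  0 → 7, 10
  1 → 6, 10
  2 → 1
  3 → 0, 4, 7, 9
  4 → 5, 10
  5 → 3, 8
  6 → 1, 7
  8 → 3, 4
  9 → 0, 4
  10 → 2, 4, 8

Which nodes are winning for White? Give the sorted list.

A0 = {7}
A1: add {6} — 6 (White) has 6→7.
A2: add {1} — 1 (White) has 1→6.
A3: add {2} — 2 (White) has 2→1.
A4: add {10} — 10 (White) has 10→2.
A5: add {0} — 0 (Black): all of {7, 10} already in.
A6 = A5; e.g. 3 (Black) can still go to 4. Fixed point.
White's winning region = {0, 1, 2, 6, 7, 10}.

0, 1, 2, 6, 7, 10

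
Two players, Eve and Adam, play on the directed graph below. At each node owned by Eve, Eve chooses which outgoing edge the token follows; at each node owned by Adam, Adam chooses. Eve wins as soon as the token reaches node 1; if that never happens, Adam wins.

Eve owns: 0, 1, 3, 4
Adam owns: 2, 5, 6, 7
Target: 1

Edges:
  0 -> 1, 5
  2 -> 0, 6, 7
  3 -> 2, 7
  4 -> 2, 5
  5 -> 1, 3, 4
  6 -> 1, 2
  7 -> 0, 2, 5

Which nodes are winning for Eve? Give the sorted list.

A0 = {1}
A1: add {0} — 0 (Eve) has 0→1.
A2 = A1; e.g. 2 (Adam) can still go to 6. Fixed point.
Eve's winning region = {0, 1}.

0, 1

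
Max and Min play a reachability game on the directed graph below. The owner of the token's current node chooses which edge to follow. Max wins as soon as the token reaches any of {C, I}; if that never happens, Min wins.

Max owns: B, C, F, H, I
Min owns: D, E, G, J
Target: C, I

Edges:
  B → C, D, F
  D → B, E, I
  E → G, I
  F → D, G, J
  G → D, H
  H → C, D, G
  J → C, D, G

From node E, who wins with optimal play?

Min

A0 = {C, I}
A1: add {B, H} — B (Max) has B→C; H (Max) has H→C.
A2 = A1; e.g. D (Min) can still go to E. Fixed point.
E never enters the attractor, so Min can avoid the target forever.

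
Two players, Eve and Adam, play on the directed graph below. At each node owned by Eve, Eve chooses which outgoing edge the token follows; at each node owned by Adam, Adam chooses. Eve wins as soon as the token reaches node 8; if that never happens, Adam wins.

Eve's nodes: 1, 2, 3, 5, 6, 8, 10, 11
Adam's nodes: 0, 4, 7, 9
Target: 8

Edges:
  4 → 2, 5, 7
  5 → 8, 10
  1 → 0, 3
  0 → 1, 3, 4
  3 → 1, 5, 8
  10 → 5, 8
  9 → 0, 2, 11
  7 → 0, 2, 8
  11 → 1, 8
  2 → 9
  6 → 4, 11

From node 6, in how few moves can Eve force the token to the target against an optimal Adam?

A0 = {8}
A1: add {3, 5, 10, 11} — 3 (Eve) has 3→8; 5 (Eve) has 5→8; 10 (Eve) has 10→8; 11 (Eve) has 11→8.
A2: add {1, 6} — 1 (Eve) has 1→3; 6 (Eve) has 6→11.
A3 = A2; e.g. 0 (Adam) can still go to 4. Fixed point.
6 enters the attractor at level 2, so Eve can force the target in 2 moves from there.

2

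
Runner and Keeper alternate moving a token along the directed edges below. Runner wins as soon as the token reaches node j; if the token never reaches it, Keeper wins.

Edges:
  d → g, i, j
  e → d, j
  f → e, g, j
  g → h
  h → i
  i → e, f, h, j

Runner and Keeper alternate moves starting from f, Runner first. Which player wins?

Runner

Track states (vertex, player-to-move).
A0 = {(j,Runner), (j,Keeper)}
A1: add {(d,Runner), (e,Runner), (f,Runner), (i,Runner)}.
(f,Runner) ∈ A1 ⇒ Runner forces the target.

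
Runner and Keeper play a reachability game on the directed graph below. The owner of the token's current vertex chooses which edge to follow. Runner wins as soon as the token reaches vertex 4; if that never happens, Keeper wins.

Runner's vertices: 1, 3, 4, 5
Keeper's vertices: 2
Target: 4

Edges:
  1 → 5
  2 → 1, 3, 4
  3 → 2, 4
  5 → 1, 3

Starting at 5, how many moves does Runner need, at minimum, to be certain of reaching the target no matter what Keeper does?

2

A0 = {4}
A1: add {3} — 3 (Runner) has 3→4.
A2: add {5} — 5 (Runner) has 5→3.
5 enters the attractor at level 2, so Runner can force the target in 2 moves from there.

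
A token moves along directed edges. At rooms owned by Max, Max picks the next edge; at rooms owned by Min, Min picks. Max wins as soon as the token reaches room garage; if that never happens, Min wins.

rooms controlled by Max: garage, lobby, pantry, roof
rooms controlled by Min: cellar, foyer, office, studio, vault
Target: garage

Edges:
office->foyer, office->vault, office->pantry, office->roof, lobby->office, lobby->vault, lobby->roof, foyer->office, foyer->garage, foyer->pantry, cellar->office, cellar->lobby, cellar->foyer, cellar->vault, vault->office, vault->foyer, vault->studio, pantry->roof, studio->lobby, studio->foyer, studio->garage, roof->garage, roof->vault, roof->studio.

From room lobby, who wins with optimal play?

Max

A0 = {garage}
A1: add {roof} — roof (Max) has roof→garage.
A2: add {lobby, pantry} — lobby (Max) has lobby→roof; pantry (Max) has pantry→roof.
A3 = A2; e.g. office (Min) can still go to foyer. Fixed point.
lobby ∈ A2, so Max can force the target.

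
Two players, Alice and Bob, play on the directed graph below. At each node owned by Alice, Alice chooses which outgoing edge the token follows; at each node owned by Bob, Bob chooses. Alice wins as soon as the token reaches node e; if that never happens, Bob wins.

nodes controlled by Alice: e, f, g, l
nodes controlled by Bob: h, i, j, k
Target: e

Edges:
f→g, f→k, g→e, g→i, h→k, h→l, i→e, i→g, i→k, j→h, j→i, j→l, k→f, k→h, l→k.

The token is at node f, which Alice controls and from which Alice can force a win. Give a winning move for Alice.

A0 = {e}
A1: add {g} — g (Alice) has g→e.
A2: add {f} — f (Alice) has f→g.
A3 = A2; e.g. h (Bob) can still go to k. Fixed point.
From f, successor g is in the attractor (rank 1); the other successor k is not.

g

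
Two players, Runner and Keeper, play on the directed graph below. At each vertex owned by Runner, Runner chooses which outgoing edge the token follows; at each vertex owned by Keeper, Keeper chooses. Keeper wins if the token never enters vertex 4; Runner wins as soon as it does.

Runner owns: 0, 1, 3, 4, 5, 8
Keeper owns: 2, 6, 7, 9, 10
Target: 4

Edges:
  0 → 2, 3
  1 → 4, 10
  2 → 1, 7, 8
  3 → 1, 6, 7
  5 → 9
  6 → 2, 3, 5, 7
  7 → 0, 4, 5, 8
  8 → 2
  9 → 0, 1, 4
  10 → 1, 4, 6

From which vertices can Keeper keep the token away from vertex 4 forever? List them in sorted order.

2, 6, 7, 8, 10

A0 = {4}
A1: add {1} — 1 (Runner) has 1→4.
A2: add {3} — 3 (Runner) has 3→1.
A3: add {0} — 0 (Runner) has 0→3.
A4: add {9} — 9 (Keeper): all of {0, 1, 4} already in.
A5: add {5} — 5 (Runner) has 5→9.
A6 = A5; e.g. 2 (Keeper) can still go to 7. Fixed point.
Runner's attractor = {0, 1, 3, 4, 5, 9}; Keeper avoids the target exactly from the complement.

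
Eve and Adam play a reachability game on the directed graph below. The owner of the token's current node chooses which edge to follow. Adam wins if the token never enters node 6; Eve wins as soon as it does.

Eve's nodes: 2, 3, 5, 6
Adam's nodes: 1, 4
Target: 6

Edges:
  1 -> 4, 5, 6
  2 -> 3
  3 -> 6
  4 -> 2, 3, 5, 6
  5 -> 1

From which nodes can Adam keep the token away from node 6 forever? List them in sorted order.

A0 = {6}
A1: add {3} — 3 (Eve) has 3→6.
A2: add {2} — 2 (Eve) has 2→3.
A3 = A2; e.g. 1 (Adam) can still go to 4. Fixed point.
Eve's attractor = {2, 3, 6}; Adam avoids the target exactly from the complement.

1, 4, 5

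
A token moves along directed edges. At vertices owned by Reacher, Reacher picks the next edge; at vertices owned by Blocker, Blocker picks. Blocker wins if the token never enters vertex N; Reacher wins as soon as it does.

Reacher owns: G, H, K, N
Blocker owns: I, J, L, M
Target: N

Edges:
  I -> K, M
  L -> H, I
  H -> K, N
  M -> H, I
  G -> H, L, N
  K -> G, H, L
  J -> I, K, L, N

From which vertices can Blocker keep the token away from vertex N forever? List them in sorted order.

I, J, L, M

A0 = {N}
A1: add {G, H} — G (Reacher) has G→N; H (Reacher) has H→N.
A2: add {K} — K (Reacher) has K→G.
A3 = A2; e.g. I (Blocker) can still go to M. Fixed point.
Reacher's attractor = {G, H, K, N}; Blocker avoids the target exactly from the complement.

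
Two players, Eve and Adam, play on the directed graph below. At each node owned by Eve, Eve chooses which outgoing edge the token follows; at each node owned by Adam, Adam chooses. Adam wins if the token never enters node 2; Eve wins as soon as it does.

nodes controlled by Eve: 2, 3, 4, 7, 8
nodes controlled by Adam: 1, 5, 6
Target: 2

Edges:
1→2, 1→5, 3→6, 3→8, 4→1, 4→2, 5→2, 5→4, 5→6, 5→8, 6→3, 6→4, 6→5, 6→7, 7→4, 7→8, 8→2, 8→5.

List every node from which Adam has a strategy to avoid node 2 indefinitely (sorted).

A0 = {2}
A1: add {4, 8} — 4 (Eve) has 4→2; 8 (Eve) has 8→2.
A2: add {3, 7} — 3 (Eve) has 3→8; 7 (Eve) has 7→4.
A3 = A2; e.g. 1 (Adam) can still go to 5. Fixed point.
Eve's attractor = {2, 3, 4, 7, 8}; Adam avoids the target exactly from the complement.

1, 5, 6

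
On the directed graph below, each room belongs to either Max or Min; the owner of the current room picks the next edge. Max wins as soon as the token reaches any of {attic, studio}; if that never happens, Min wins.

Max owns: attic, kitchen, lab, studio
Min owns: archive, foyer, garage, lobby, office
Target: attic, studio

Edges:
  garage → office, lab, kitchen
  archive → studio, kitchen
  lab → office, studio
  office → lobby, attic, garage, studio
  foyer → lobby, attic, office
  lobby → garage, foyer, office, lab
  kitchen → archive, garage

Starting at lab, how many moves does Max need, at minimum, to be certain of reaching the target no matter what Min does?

A0 = {attic, studio}
A1: add {lab} — lab (Max) has lab→studio.
A2 = A1; e.g. lobby (Min) can still go to garage. Fixed point.
lab enters the attractor at level 1, so Max can force the target in 1 move from there.

1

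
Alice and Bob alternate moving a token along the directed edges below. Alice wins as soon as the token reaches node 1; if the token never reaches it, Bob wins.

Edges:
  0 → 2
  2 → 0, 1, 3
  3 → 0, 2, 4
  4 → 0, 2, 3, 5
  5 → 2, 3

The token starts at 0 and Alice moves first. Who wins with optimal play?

Track states (vertex, player-to-move).
A0 = {(1,Alice), (1,Bob)}
A1: add {(2,Alice)}.
A2: add {(0,Bob)}.
A3: add {(3,Alice), (4,Alice)}.
A4: add {(5,Bob)}.
A5 = A4; e.g. (0,Alice) stays out. (0,Alice) never enters ⇒ Bob avoids the target.

Bob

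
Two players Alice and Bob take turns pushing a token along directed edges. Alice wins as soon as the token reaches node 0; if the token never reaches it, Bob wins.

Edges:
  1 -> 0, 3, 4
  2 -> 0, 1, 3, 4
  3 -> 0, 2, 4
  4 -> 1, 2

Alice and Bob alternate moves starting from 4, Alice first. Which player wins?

Bob

Track states (vertex, player-to-move).
A0 = {(0,Alice), (0,Bob)}
A1: add {(1,Alice), (2,Alice), (3,Alice)}.
A2: add {(4,Bob)}.
A3 = A2; e.g. (1,Bob) stays out. (4,Alice) never enters ⇒ Bob avoids the target.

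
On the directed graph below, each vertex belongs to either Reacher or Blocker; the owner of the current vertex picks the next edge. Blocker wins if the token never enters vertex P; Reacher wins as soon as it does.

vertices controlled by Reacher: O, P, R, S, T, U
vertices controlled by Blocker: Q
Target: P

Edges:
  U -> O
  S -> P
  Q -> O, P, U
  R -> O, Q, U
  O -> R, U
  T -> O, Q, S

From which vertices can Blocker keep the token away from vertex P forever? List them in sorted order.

A0 = {P}
A1: add {S} — S (Reacher) has S→P.
A2: add {T} — T (Reacher) has T→S.
A3 = A2; e.g. O (Reacher) has no edge into A2. Fixed point.
Reacher's attractor = {P, S, T}; Blocker avoids the target exactly from the complement.

O, Q, R, U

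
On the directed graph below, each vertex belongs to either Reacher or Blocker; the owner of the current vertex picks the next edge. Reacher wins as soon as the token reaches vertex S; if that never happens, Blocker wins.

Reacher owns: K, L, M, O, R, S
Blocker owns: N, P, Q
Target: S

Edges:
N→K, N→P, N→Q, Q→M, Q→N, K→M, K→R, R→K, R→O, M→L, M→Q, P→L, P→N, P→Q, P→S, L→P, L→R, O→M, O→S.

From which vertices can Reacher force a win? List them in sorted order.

A0 = {S}
A1: add {O} — O (Reacher) has O→S.
A2: add {R} — R (Reacher) has R→O.
A3: add {K, L} — K (Reacher) has K→R; L (Reacher) has L→R.
A4: add {M} — M (Reacher) has M→L.
A5 = A4; e.g. N (Blocker) can still go to P. Fixed point.
Reacher's winning region = {K, L, M, O, R, S}.

K, L, M, O, R, S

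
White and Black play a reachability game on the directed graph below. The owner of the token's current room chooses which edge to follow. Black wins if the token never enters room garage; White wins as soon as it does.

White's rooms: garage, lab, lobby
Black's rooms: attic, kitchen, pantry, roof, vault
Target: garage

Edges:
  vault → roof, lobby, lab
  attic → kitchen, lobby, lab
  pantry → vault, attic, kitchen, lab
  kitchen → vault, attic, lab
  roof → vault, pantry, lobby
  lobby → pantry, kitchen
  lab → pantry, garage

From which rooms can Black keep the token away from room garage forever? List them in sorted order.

attic, kitchen, lobby, pantry, roof, vault

A0 = {garage}
A1: add {lab} — lab (White) has lab→garage.
A2 = A1; e.g. vault (Black) can still go to roof. Fixed point.
White's attractor = {garage, lab}; Black avoids the target exactly from the complement.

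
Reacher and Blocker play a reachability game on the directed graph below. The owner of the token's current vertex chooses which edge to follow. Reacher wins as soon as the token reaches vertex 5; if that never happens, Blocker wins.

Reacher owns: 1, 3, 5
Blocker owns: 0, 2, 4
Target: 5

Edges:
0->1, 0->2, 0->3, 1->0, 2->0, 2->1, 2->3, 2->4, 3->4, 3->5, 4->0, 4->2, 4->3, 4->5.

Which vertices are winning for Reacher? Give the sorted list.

3, 5

A0 = {5}
A1: add {3} — 3 (Reacher) has 3→5.
A2 = A1; e.g. 0 (Blocker) can still go to 1. Fixed point.
Reacher's winning region = {3, 5}.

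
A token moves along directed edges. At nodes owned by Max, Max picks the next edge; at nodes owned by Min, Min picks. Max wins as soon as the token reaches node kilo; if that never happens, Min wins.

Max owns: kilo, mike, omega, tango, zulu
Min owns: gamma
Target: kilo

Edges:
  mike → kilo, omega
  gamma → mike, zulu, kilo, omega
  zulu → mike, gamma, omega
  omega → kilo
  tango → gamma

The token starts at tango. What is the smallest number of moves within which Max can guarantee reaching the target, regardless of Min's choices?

A0 = {kilo}
A1: add {mike, omega} — mike (Max) has mike→kilo; omega (Max) has omega→kilo.
A2: add {zulu} — zulu (Max) has zulu→mike.
A3: add {gamma} — gamma (Min): all of {mike, zulu, kilo, omega} already in.
A4: add {tango} — tango (Max) has tango→gamma.
A4 = all vertices. Fixed point.
tango enters the attractor at level 4, so Max can force the target in 4 moves from there.

4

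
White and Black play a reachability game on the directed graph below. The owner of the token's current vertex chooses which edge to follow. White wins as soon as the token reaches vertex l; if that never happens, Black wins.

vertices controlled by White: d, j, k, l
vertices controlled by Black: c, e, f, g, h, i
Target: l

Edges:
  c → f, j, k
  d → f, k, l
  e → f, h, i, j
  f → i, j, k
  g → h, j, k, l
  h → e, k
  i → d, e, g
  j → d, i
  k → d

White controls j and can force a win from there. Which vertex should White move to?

d

A0 = {l}
A1: add {d} — d (White) has d→l.
A2: add {j, k} — j (White) has j→d; k (White) has k→d.
A3 = A2; e.g. c (Black) can still go to f. Fixed point.
From j, successor d is in the attractor (rank 1); the other successor i is not.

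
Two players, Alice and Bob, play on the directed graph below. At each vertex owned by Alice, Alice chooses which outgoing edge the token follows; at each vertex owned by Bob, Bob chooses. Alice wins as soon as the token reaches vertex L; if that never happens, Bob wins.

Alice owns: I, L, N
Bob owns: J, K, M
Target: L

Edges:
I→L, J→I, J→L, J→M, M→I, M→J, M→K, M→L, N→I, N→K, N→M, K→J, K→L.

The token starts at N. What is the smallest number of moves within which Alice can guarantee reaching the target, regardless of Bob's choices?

A0 = {L}
A1: add {I} — I (Alice) has I→L.
A2: add {N} — N (Alice) has N→I.
A3 = A2; e.g. J (Bob) can still go to M. Fixed point.
N enters the attractor at level 2, so Alice can force the target in 2 moves from there.

2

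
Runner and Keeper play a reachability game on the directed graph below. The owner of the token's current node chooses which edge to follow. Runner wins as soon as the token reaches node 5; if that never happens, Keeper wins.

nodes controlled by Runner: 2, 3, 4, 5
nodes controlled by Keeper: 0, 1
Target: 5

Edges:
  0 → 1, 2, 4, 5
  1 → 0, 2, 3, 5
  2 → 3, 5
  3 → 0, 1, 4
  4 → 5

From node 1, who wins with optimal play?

A0 = {5}
A1: add {2, 4} — 2 (Runner) has 2→5; 4 (Runner) has 4→5.
A2: add {3} — 3 (Runner) has 3→4.
A3 = A2; e.g. 0 (Keeper) can still go to 1. Fixed point.
1 never enters the attractor, so Keeper can avoid the target forever.

Keeper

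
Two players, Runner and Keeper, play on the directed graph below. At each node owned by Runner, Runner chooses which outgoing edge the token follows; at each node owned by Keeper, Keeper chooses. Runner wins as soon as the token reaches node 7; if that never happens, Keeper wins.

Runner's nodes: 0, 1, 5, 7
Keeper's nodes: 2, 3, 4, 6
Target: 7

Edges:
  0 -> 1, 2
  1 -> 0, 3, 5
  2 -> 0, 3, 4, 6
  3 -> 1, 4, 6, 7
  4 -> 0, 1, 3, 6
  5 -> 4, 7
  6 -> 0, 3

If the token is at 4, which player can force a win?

Keeper

A0 = {7}
A1: add {5} — 5 (Runner) has 5→7.
A2: add {1} — 1 (Runner) has 1→5.
A3: add {0} — 0 (Runner) has 0→1.
A4 = A3; e.g. 2 (Keeper) can still go to 3. Fixed point.
4 never enters the attractor, so Keeper can avoid the target forever.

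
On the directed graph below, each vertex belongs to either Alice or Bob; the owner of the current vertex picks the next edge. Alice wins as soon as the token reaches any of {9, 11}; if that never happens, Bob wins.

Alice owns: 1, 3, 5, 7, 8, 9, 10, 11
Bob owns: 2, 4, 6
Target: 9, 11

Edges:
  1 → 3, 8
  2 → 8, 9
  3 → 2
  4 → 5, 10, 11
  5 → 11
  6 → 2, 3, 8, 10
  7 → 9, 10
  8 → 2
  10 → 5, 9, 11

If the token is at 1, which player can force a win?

A0 = {9, 11}
A1: add {5, 7, 10} — 5 (Alice) has 5→11; 7 (Alice) has 7→9; 10 (Alice) has 10→9.
A2: add {4} — 4 (Bob): all of {5, 10, 11} already in.
A3 = A2; e.g. 1 (Alice) has no edge into A2. Fixed point.
1 never enters the attractor, so Bob can avoid the target forever.

Bob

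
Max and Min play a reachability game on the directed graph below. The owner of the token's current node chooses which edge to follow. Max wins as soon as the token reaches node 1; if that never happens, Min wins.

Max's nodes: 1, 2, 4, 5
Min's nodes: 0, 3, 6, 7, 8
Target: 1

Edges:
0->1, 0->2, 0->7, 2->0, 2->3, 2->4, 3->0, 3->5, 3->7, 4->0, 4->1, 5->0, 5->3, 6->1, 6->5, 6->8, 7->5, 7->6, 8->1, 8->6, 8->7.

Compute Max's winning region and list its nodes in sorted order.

1, 2, 4

A0 = {1}
A1: add {4} — 4 (Max) has 4→1.
A2: add {2} — 2 (Max) has 2→4.
A3 = A2; e.g. 0 (Min) can still go to 7. Fixed point.
Max's winning region = {1, 2, 4}.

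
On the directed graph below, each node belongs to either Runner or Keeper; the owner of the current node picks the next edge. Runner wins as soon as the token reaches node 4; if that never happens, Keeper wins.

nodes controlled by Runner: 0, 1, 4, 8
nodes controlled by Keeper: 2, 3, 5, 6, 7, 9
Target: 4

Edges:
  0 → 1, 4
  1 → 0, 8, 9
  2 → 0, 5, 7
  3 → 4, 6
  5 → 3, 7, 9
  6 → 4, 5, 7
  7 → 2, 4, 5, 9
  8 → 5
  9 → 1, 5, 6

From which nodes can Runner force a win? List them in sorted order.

A0 = {4}
A1: add {0} — 0 (Runner) has 0→4.
A2: add {1} — 1 (Runner) has 1→0.
A3 = A2; e.g. 2 (Keeper) can still go to 5. Fixed point.
Runner's winning region = {0, 1, 4}.

0, 1, 4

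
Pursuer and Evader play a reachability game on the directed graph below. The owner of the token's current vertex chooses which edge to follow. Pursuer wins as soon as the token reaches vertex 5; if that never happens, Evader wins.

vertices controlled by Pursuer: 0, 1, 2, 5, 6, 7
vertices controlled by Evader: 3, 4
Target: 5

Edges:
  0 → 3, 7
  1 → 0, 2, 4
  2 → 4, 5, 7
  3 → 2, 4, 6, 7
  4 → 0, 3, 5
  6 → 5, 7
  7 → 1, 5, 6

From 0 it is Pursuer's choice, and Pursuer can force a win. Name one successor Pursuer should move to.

7

A0 = {5}
A1: add {2, 6, 7} — 2 (Pursuer) has 2→5; 6 (Pursuer) has 6→5; 7 (Pursuer) has 7→5.
A2: add {0, 1} — 0 (Pursuer) has 0→7; 1 (Pursuer) has 1→2.
A3 = A2; e.g. 3 (Evader) can still go to 4. Fixed point.
From 0, successor 7 is in the attractor (rank 1); the other successor 3 is not.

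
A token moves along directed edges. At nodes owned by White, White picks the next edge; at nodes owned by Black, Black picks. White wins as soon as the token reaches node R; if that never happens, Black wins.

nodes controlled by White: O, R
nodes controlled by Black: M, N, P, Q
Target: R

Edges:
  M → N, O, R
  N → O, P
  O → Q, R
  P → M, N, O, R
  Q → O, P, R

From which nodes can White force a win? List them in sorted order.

A0 = {R}
A1: add {O} — O (White) has O→R.
A2 = A1; e.g. M (Black) can still go to N. Fixed point.
White's winning region = {O, R}.

O, R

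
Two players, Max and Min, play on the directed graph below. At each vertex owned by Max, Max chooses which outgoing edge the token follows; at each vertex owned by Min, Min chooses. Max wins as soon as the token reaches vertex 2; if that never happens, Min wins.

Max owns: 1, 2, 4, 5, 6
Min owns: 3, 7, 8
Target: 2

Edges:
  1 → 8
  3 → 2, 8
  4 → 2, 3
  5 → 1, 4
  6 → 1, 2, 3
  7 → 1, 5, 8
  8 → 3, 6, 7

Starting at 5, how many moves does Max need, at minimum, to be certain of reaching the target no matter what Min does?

A0 = {2}
A1: add {4, 6} — 4 (Max) has 4→2; 6 (Max) has 6→2.
A2: add {5} — 5 (Max) has 5→4.
A3 = A2; e.g. 1 (Max) has no edge into A2. Fixed point.
5 enters the attractor at level 2, so Max can force the target in 2 moves from there.

2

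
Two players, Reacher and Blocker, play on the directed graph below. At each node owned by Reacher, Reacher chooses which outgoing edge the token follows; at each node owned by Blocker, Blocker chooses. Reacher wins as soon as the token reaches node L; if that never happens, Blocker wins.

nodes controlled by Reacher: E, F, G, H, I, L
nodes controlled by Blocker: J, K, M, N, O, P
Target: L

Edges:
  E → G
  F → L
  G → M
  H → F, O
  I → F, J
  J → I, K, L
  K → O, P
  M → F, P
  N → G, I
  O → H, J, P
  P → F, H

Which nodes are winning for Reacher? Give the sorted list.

E, F, G, H, I, L, M, N, P

A0 = {L}
A1: add {F} — F (Reacher) has F→L.
A2: add {H, I} — H (Reacher) has H→F; I (Reacher) has I→F.
A3: add {P} — P (Blocker): all of {F, H} already in.
A4: add {M} — M (Blocker): all of {F, P} already in.
A5: add {G} — G (Reacher) has G→M.
A6: add {E, N} — E (Reacher) has E→G; N (Blocker): all of {G, I} already in.
A7 = A6; e.g. J (Blocker) can still go to K. Fixed point.
Reacher's winning region = {E, F, G, H, I, L, M, N, P}.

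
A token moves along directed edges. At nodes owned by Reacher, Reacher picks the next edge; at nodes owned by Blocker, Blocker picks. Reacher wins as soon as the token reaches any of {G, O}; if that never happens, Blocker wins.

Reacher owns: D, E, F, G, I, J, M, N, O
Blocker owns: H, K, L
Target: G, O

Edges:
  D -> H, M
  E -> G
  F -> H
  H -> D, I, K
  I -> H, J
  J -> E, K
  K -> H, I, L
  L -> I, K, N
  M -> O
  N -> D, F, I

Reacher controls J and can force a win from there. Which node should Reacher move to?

A0 = {G, O}
A1: add {E, M} — E (Reacher) has E→G; M (Reacher) has M→O.
A2: add {D, J} — D (Reacher) has D→M; J (Reacher) has J→E.
A3: add {I, N} — I (Reacher) has I→J; N (Reacher) has N→D.
A4 = A3; e.g. F (Reacher) has no edge into A3. Fixed point.
From J, successor E is in the attractor (rank 1); the other successor K is not.

E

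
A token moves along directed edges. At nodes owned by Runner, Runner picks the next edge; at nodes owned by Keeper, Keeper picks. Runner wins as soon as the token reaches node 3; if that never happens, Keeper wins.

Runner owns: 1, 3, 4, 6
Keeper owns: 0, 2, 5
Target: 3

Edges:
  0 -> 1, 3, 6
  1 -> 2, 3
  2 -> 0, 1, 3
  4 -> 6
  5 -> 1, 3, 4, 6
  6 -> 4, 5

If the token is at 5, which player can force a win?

A0 = {3}
A1: add {1} — 1 (Runner) has 1→3.
A2 = A1; e.g. 0 (Keeper) can still go to 6. Fixed point.
5 never enters the attractor, so Keeper can avoid the target forever.

Keeper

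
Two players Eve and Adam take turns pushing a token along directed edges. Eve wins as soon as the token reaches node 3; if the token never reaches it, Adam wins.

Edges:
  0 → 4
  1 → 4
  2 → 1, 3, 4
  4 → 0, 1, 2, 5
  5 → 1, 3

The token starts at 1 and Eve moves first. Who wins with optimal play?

Track states (vertex, player-to-move).
A0 = {(3,Eve), (3,Adam)}
A1: add {(2,Eve), (5,Eve)}.
A2 = A1; e.g. (0,Eve) stays out. (1,Eve) never enters ⇒ Adam avoids the target.

Adam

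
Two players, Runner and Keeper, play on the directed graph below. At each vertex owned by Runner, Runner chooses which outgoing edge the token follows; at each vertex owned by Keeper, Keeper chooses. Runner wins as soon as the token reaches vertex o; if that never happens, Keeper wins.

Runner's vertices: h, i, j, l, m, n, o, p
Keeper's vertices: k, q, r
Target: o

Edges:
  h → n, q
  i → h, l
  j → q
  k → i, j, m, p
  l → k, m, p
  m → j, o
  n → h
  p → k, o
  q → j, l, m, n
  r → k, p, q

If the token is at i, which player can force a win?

A0 = {o}
A1: add {m, p} — m (Runner) has m→o; p (Runner) has p→o.
A2: add {l} — l (Runner) has l→m.
A3: add {i} — i (Runner) has i→l.
A4 = A3; e.g. h (Runner) has no edge into A3. Fixed point.
i ∈ A3, so Runner can force the target.

Runner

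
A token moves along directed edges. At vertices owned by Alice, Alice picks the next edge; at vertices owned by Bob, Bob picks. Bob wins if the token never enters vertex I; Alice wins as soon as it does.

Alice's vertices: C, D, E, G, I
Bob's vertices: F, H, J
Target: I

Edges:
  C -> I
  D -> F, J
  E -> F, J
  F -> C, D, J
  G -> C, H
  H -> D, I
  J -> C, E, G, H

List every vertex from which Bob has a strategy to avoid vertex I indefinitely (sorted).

A0 = {I}
A1: add {C} — C (Alice) has C→I.
A2: add {G} — G (Alice) has G→C.
A3 = A2; e.g. D (Alice) has no edge into A2. Fixed point.
Alice's attractor = {C, G, I}; Bob avoids the target exactly from the complement.

D, E, F, H, J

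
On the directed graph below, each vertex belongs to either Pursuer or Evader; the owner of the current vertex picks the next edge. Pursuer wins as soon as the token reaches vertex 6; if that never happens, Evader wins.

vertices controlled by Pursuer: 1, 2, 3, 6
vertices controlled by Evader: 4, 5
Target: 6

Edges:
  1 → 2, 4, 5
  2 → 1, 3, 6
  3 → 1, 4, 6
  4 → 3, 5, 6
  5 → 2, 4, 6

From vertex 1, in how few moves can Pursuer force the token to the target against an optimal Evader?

2

A0 = {6}
A1: add {2, 3} — 2 (Pursuer) has 2→6; 3 (Pursuer) has 3→6.
A2: add {1} — 1 (Pursuer) has 1→2.
A3 = A2; e.g. 4 (Evader) can still go to 5. Fixed point.
1 enters the attractor at level 2, so Pursuer can force the target in 2 moves from there.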